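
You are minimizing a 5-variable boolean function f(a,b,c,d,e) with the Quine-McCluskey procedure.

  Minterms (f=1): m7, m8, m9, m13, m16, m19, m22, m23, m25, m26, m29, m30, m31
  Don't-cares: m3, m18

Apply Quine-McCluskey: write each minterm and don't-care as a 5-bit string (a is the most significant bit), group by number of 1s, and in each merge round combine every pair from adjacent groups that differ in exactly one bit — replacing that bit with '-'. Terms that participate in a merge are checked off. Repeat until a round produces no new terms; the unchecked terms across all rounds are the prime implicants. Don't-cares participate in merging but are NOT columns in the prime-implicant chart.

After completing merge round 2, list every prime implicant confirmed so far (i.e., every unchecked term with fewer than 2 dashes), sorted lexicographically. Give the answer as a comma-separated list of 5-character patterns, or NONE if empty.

[col 0] 00011*, 00111*, 01000*, 01001*, 01101*, 10000*, 10010*, 10011*, 10110*, 10111*, 11001*, 11010*, 11101*, 11110*, 11111*
[col 1] -0011*, -0111*, -1001*, -1101*, 00-11*, 01-01*, 0100-, 1-010*, 1-110*, 1-111*, 10-10*, 10-11*, 100-0, 1001-*, 1011-*, 11-01*, 11-10*, 111-1, 1111-*
[col 2] -0-11, -1-01, 1--10, 1-11-, 10-1-
Prime implicants: -0-11, -1-01, 0100-, 1--10, 1-11-, 10-1-, 100-0, 111-1

0100-, 100-0, 111-1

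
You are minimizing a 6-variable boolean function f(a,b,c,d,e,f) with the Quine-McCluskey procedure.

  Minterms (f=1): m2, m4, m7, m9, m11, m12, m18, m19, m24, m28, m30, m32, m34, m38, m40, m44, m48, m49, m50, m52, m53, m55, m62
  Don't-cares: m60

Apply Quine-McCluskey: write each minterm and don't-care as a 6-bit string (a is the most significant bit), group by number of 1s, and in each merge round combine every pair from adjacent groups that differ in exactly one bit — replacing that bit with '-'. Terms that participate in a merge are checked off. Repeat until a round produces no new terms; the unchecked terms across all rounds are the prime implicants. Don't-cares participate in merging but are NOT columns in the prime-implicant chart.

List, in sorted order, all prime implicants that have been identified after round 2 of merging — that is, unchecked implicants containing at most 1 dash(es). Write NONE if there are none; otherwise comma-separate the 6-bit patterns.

[col 0] 000010*, 000100*, 000111, 001001*, 001011*, 001100*, 010010*, 010011*, 011000*, 011100*, 011110*, 100000*, 100010*, 100110*, 101000*, 101100*, 110000*, 110001*, 110010*, 110100*, 110101*, 110111*, 111100*, 111110*
[col 1] -00010*, -01100*, -10010*, -11100*, -11110*, 0-0010*, 0-1100*, 00-100, 0010-1, 01001-, 011-00, 0111-0*, 1-0000*, 1-0010*, 1-1100*, 10-000, 100-10, 1000-0*, 101-00, 11-100, 110-00*, 110-01*, 1100-0*, 11000-*, 1101-1, 11010-*, 1111-0*
[col 2] --0010, --1100, -111-0, 1-00-0, 110-0-
Prime implicants: --0010, --1100, -111-0, 00-100, 000111, 0010-1, 01001-, 011-00, 1-00-0, 10-000, 100-10, 101-00, 11-100, 110-0-, 1101-1

00-100, 000111, 0010-1, 01001-, 011-00, 10-000, 100-10, 101-00, 11-100, 1101-1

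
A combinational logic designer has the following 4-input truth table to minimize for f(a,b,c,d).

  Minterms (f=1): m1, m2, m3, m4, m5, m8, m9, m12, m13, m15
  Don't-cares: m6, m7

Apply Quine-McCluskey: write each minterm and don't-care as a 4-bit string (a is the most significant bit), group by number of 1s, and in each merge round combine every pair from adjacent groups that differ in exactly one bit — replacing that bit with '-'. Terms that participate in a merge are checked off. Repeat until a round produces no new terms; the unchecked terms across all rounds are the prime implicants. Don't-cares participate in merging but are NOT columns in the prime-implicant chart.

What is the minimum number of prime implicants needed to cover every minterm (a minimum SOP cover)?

5

[col 0] 0001*, 0010*, 0011*, 0100*, 0101*, 0110*, 0111*, 1000*, 1001*, 1100*, 1101*, 1111*
[col 1] -001*, -100*, -101*, -111*, 0-01*, 0-10*, 0-11*, 00-1*, 001-*, 01-0*, 01-1*, 010-*, 011-*, 1-00*, 1-01*, 100-*, 11-1*, 110-*
[col 2] --01, -1-1, -10-, 0--1, 0-1-, 01--, 1-0-
Prime implicants: --01, -1-1, -10-, 0--1, 0-1-, 01--, 1-0-
PI chart (minterm → PIs covering it):
  1 | --01,0--1
  2 | 0-1-  (sole → essential)
  3 | 0--1,0-1-
  4 | -10-,01--
  5 | --01,-1-1,-10-,0--1,01--
  8 | 1-0-  (sole → essential)
  9 | --01,1-0-
  12 | -10-,1-0-
  13 | --01,-1-1,-10-,1-0-
  15 | -1-1  (sole → essential)
Essential prime implicants: -1-1, 0-1-, 1-0-
Petrick residual → --01, -10-
Minimum SOP uses 5 PIs: c'd + bd + bc' + a'c + ac'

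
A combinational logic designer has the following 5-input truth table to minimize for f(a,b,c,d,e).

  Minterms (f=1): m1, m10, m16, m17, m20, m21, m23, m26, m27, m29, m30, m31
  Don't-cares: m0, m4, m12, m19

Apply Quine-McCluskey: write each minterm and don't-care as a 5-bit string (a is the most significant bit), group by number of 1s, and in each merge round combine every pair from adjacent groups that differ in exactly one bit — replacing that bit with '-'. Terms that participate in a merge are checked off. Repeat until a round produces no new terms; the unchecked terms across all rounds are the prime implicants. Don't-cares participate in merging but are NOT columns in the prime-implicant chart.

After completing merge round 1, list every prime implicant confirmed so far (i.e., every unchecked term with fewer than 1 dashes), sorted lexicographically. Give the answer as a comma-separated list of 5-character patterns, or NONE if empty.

size-2^0 implicants → 00000(✓)  00001(✓)  00100(✓)  01010(✓)  01100(✓)  10000(✓)  10001(✓)  10011(✓)  10100(✓)  10101(✓)  10111(✓)  11010(✓)  11011(✓)  11101(✓)  11110(✓)  11111(✓)
size-2^1 implicants → -0000(✓)  -0001(✓)  -0100(✓)  -1010  0-100  00-00(✓)  0000-(✓)  1-011(✓)  1-101(✓)  1-111(✓)  10-00(✓)  10-01(✓)  10-11(✓)  100-1(✓)  1000-(✓)  101-1(✓)  1010-(✓)  11-10(✓)  11-11(✓)  1101-(✓)  111-1(✓)  1111-(✓)
size-2^2 implicants → -0-00  -000-  1--11  1-1-1  10--1  10-0-  11-1-
Unchecked terms (primes): -0-00, -000-, -1010, 0-100, 1--11, 1-1-1, 10--1, 10-0-, 11-1-

NONE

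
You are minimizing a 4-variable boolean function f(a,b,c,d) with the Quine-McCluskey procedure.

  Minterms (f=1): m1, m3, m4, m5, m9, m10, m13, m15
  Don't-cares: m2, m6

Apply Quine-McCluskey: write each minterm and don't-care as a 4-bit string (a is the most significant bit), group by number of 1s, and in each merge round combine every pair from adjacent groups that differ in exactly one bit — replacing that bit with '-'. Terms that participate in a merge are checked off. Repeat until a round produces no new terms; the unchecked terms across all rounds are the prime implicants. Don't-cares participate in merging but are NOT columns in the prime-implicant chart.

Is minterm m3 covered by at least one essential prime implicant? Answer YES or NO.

NO

Round 0: 0001✓ 0010✓ 0011✓ 0100✓ 0101✓ 0110✓ 1001✓ 1010✓ 1101✓ 1111✓
Round 1: -001✓ -010 -101✓ 0-01✓ 0-10 00-1 001- 01-0 010- 1-01✓ 11-1
Round 2: --01
PIs = {--01, -010, 0-10, 00-1, 001-, 01-0, 010-, 11-1}
Coverage chart:
  m1: --01,00-1
  m3: 00-1,001-
  m4: 01-0,010-
  m5: --01,010-
  m9: --01 ←essential
  m10: -010 ←essential
  m13: --01,11-1
  m15: 11-1 ←essential
Essential: --01, -010, 11-1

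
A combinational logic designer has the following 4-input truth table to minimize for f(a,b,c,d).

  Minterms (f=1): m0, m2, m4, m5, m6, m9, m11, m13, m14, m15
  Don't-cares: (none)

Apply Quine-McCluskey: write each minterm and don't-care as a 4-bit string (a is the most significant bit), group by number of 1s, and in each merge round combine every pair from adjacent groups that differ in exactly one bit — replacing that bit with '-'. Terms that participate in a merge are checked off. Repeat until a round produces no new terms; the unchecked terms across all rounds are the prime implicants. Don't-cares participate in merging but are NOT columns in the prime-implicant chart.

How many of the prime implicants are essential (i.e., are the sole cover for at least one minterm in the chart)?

size-2^0 implicants → 0000(✓)  0010(✓)  0100(✓)  0101(✓)  0110(✓)  1001(✓)  1011(✓)  1101(✓)  1110(✓)  1111(✓)
size-2^1 implicants → -101  -110  0-00(✓)  0-10(✓)  00-0(✓)  01-0(✓)  010-  1-01(✓)  1-11(✓)  10-1(✓)  11-1(✓)  111-
size-2^2 implicants → 0--0  1--1
Unchecked terms (primes): -101, -110, 0--0, 010-, 1--1, 111-
Minterm coverage:
  m0 ⊆ 0--0 [E]
  m2 ⊆ 0--0 [E]
  m4 ⊆ 0--0,010-
  m5 ⊆ -101,010-
  m6 ⊆ -110,0--0
  m9 ⊆ 1--1 [E]
  m11 ⊆ 1--1 [E]
  m13 ⊆ -101,1--1
  m14 ⊆ -110,111-
  m15 ⊆ 1--1,111-
E = {0--0, 1--1}

2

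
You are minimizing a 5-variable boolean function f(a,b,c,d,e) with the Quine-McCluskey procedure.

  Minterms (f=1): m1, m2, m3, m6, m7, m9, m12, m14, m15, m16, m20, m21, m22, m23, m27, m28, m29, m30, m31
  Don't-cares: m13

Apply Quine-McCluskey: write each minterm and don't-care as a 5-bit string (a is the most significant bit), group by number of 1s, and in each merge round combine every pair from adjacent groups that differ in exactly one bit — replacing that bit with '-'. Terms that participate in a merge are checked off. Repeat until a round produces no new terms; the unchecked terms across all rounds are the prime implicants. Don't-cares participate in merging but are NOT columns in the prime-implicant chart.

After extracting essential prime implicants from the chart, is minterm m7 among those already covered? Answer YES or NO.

Round 0: 00001✓ 00010✓ 00011✓ 00110✓ 00111✓ 01001✓ 01100✓ 01101✓ 01110✓ 01111✓ 10000✓ 10100✓ 10101✓ 10110✓ 10111✓ 11011✓ 11100✓ 11101✓ 11110✓ 11111✓
Round 1: -0110✓ -0111✓ -1100✓ -1101✓ -1110✓ -1111✓ 0-001 0-110✓ 0-111✓ 00-10✓ 00-11✓ 000-1 0001-✓ 0011-✓ 01-01 011-0✓ 011-1✓ 0110-✓ 0111-✓ 1-100✓ 1-101✓ 1-110✓ 1-111✓ 10-00 101-0✓ 101-1✓ 1010-✓ 1011-✓ 11-11 111-0✓ 111-1✓ 1110-✓ 1111-✓
Round 2: --110✓ --111✓ -011-✓ -11-0✓ -11-1✓ -110-✓ -111-✓ 0-11-✓ 00-1- 011--✓ 1-1-0✓ 1-1-1✓ 1-10-✓ 1-11-✓ 101--✓ 111--✓
Round 3: --11- -11-- 1-1--
PIs = {--11-, -11--, 0-001, 00-1-, 000-1, 01-01, 1-1--, 10-00, 11-11}
Coverage chart:
  m1: 0-001,000-1
  m2: 00-1- ←essential
  m3: 00-1-,000-1
  m6: --11-,00-1-
  m7: --11-,00-1-
  m9: 0-001,01-01
  m12: -11-- ←essential
  m14: --11-,-11--
  m15: --11-,-11--
  m16: 10-00 ←essential
  m20: 1-1--,10-00
  m21: 1-1-- ←essential
  m22: --11-,1-1--
  m23: --11-,1-1--
  m27: 11-11 ←essential
  m28: -11--,1-1--
  m29: -11--,1-1--
  m30: --11-,-11--,1-1--
  m31: --11-,-11--,1-1--,11-11
Essential: -11--, 00-1-, 1-1--, 10-00, 11-11

YES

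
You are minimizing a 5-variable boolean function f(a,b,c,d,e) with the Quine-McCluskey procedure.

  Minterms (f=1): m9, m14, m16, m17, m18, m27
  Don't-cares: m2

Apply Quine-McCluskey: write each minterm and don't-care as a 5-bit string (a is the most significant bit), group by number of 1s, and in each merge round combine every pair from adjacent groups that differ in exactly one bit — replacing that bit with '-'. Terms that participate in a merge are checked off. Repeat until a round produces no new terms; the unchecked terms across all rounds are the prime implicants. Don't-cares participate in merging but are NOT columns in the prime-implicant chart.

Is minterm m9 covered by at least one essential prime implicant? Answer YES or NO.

size-2^0 implicants → 00010(✓)  01001  01110  10000(✓)  10001(✓)  10010(✓)  11011
size-2^1 implicants → -0010  100-0  1000-
Unchecked terms (primes): -0010, 01001, 01110, 100-0, 1000-, 11011
Minterm coverage:
  m9 ⊆ 01001 [E]
  m14 ⊆ 01110 [E]
  m16 ⊆ 100-0,1000-
  m17 ⊆ 1000- [E]
  m18 ⊆ -0010,100-0
  m27 ⊆ 11011 [E]
E = {01001, 01110, 1000-, 11011}

YES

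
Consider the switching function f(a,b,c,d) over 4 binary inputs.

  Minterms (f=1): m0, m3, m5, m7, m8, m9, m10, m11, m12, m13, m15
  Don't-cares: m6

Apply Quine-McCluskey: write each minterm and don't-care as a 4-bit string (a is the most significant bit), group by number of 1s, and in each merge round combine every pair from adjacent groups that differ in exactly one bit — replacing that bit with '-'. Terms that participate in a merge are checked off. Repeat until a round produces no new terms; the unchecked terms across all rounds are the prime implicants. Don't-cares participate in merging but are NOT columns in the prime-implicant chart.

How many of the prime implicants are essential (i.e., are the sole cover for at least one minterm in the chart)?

5

size-2^0 implicants → 0000(✓)  0011(✓)  0101(✓)  0110(✓)  0111(✓)  1000(✓)  1001(✓)  1010(✓)  1011(✓)  1100(✓)  1101(✓)  1111(✓)
size-2^1 implicants → -000  -011(✓)  -101(✓)  -111(✓)  0-11(✓)  01-1(✓)  011-  1-00(✓)  1-01(✓)  1-11(✓)  10-0(✓)  10-1(✓)  100-(✓)  101-(✓)  11-1(✓)  110-(✓)
size-2^2 implicants → --11  -1-1  1--1  1-0-  10--
Unchecked terms (primes): --11, -000, -1-1, 011-, 1--1, 1-0-, 10--
Minterm coverage:
  m0 ⊆ -000 [E]
  m3 ⊆ --11 [E]
  m5 ⊆ -1-1 [E]
  m7 ⊆ --11,-1-1,011-
  m8 ⊆ -000,1-0-,10--
  m9 ⊆ 1--1,1-0-,10--
  m10 ⊆ 10-- [E]
  m11 ⊆ --11,1--1,10--
  m12 ⊆ 1-0- [E]
  m13 ⊆ -1-1,1--1,1-0-
  m15 ⊆ --11,-1-1,1--1
E = {--11, -000, -1-1, 1-0-, 10--}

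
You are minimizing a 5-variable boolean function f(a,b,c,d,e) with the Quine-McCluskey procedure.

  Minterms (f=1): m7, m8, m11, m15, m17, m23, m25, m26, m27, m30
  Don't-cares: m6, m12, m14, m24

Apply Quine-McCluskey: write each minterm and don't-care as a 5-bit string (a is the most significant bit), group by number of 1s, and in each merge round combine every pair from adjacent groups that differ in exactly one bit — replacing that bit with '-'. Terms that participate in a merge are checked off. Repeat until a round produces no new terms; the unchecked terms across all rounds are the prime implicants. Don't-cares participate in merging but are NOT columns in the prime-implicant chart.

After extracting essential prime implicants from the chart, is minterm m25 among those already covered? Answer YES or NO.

[col 0] 00110*, 00111*, 01000*, 01011*, 01100*, 01110*, 01111*, 10001*, 10111*, 11000*, 11001*, 11010*, 11011*, 11110*
[col 1] -0111, -1000, -1011, -1110, 0-110*, 0-111*, 0011-*, 01-00, 01-11, 011-0, 0111-*, 1-001, 11-10, 110-0*, 110-1*, 1100-*, 1101-*
[col 2] 0-11-, 110--
Prime implicants: -0111, -1000, -1011, -1110, 0-11-, 01-00, 01-11, 011-0, 1-001, 11-10, 110--
PI chart (minterm → PIs covering it):
  7 | -0111,0-11-
  8 | -1000,01-00
  11 | -1011,01-11
  15 | 0-11-,01-11
  17 | 1-001  (sole → essential)
  23 | -0111  (sole → essential)
  25 | 1-001,110--
  26 | 11-10,110--
  27 | -1011,110--
  30 | -1110,11-10
Essential prime implicants: -0111, 1-001

YES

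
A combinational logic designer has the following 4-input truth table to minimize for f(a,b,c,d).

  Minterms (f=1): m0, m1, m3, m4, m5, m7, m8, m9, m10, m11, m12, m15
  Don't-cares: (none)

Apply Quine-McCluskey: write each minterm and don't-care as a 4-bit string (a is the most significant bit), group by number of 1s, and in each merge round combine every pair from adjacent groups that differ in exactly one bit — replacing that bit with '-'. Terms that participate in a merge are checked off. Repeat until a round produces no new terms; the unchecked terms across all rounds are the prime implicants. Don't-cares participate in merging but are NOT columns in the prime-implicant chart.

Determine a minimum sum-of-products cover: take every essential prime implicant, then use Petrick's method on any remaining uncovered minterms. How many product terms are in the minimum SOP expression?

size-2^0 implicants → 0000(✓)  0001(✓)  0011(✓)  0100(✓)  0101(✓)  0111(✓)  1000(✓)  1001(✓)  1010(✓)  1011(✓)  1100(✓)  1111(✓)
size-2^1 implicants → -000(✓)  -001(✓)  -011(✓)  -100(✓)  -111(✓)  0-00(✓)  0-01(✓)  0-11(✓)  00-1(✓)  000-(✓)  01-1(✓)  010-(✓)  1-00(✓)  1-11(✓)  10-0(✓)  10-1(✓)  100-(✓)  101-(✓)
size-2^2 implicants → --00  --11  -0-1  -00-  0--1  0-0-  10--
Unchecked terms (primes): --00, --11, -0-1, -00-, 0--1, 0-0-, 10--
Minterm coverage:
  m0 ⊆ --00,-00-,0-0-
  m1 ⊆ -0-1,-00-,0--1,0-0-
  m3 ⊆ --11,-0-1,0--1
  m4 ⊆ --00,0-0-
  m5 ⊆ 0--1,0-0-
  m7 ⊆ --11,0--1
  m8 ⊆ --00,-00-,10--
  m9 ⊆ -0-1,-00-,10--
  m10 ⊆ 10-- [E]
  m11 ⊆ --11,-0-1,10--
  m12 ⊆ --00 [E]
  m15 ⊆ --11 [E]
E = {--00, --11, 10--}
Petrick residual → 0--1
Cover = c'd' + cd + a'd + ab'  |cover|=4

4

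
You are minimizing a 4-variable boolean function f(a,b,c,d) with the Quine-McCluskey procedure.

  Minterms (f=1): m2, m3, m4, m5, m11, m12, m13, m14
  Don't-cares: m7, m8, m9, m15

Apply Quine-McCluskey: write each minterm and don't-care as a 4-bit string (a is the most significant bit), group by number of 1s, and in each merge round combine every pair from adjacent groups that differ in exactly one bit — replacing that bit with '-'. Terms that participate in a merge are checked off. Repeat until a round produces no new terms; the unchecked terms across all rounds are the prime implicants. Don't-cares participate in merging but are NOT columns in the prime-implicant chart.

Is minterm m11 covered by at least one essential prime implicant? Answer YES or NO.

size-2^0 implicants → 0010(✓)  0011(✓)  0100(✓)  0101(✓)  0111(✓)  1000(✓)  1001(✓)  1011(✓)  1100(✓)  1101(✓)  1110(✓)  1111(✓)
size-2^1 implicants → -011(✓)  -100(✓)  -101(✓)  -111(✓)  0-11(✓)  001-  01-1(✓)  010-(✓)  1-00(✓)  1-01(✓)  1-11(✓)  10-1(✓)  100-(✓)  11-0(✓)  11-1(✓)  110-(✓)  111-(✓)
size-2^2 implicants → --11  -1-1  -10-  1--1  1-0-  11--
Unchecked terms (primes): --11, -1-1, -10-, 001-, 1--1, 1-0-, 11--
Minterm coverage:
  m2 ⊆ 001- [E]
  m3 ⊆ --11,001-
  m4 ⊆ -10- [E]
  m5 ⊆ -1-1,-10-
  m11 ⊆ --11,1--1
  m12 ⊆ -10-,1-0-,11--
  m13 ⊆ -1-1,-10-,1--1,1-0-,11--
  m14 ⊆ 11-- [E]
E = {-10-, 001-, 11--}

NO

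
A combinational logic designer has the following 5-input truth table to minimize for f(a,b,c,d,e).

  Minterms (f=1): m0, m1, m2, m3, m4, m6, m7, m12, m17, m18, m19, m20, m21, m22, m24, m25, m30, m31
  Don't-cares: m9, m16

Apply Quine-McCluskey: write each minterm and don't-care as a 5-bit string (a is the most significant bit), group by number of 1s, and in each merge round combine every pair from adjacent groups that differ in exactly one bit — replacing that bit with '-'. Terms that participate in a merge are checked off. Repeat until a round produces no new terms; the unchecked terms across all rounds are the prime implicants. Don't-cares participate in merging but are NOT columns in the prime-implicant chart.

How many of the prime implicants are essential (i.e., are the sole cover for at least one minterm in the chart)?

6

size-2^0 implicants → 00000(✓)  00001(✓)  00010(✓)  00011(✓)  00100(✓)  00110(✓)  00111(✓)  01001(✓)  01100(✓)  10000(✓)  10001(✓)  10010(✓)  10011(✓)  10100(✓)  10101(✓)  10110(✓)  11000(✓)  11001(✓)  11110(✓)  11111(✓)
size-2^1 implicants → -0000(✓)  -0001(✓)  -0010(✓)  -0011(✓)  -0100(✓)  -0110(✓)  -1001(✓)  0-001(✓)  0-100  00-00(✓)  00-10(✓)  00-11(✓)  000-0(✓)  000-1(✓)  0000-(✓)  0001-(✓)  001-0(✓)  0011-(✓)  1-000(✓)  1-001(✓)  1-110  10-00(✓)  10-01(✓)  10-10(✓)  100-0(✓)  100-1(✓)  1000-(✓)  1001-(✓)  101-0(✓)  1010-(✓)  1100-(✓)  1111-
size-2^2 implicants → --001  -0-00(✓)  -0-10(✓)  -00-0(✓)  -00-1(✓)  -000-(✓)  -001-(✓)  -01-0(✓)  00--0(✓)  00-1-  000--(✓)  1-00-  10--0(✓)  10-0-  100--(✓)
size-2^3 implicants → -0--0  -00--
Unchecked terms (primes): --001, -0--0, -00--, 0-100, 00-1-, 1-00-, 1-110, 10-0-, 1111-
Minterm coverage:
  m0 ⊆ -0--0,-00--
  m1 ⊆ --001,-00--
  m2 ⊆ -0--0,-00--,00-1-
  m3 ⊆ -00--,00-1-
  m4 ⊆ -0--0,0-100
  m6 ⊆ -0--0,00-1-
  m7 ⊆ 00-1- [E]
  m12 ⊆ 0-100 [E]
  m17 ⊆ --001,-00--,1-00-,10-0-
  m18 ⊆ -0--0,-00--
  m19 ⊆ -00-- [E]
  m20 ⊆ -0--0,10-0-
  m21 ⊆ 10-0- [E]
  m22 ⊆ -0--0,1-110
  m24 ⊆ 1-00- [E]
  m25 ⊆ --001,1-00-
  m30 ⊆ 1-110,1111-
  m31 ⊆ 1111- [E]
E = {-00--, 0-100, 00-1-, 1-00-, 10-0-, 1111-}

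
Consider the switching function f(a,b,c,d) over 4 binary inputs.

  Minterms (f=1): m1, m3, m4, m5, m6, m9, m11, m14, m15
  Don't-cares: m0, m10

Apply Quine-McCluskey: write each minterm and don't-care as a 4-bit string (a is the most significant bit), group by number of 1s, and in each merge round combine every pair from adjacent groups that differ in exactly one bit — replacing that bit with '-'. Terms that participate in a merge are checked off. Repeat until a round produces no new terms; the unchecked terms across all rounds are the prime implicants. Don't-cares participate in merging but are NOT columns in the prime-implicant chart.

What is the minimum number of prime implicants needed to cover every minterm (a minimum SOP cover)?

4

Round 0: 0000✓ 0001✓ 0011✓ 0100✓ 0101✓ 0110✓ 1001✓ 1010✓ 1011✓ 1110✓ 1111✓
Round 1: -001✓ -011✓ -110 0-00✓ 0-01✓ 00-1✓ 000-✓ 01-0 010-✓ 1-10✓ 1-11✓ 10-1✓ 101-✓ 111-✓
Round 2: -0-1 0-0- 1-1-
PIs = {-0-1, -110, 0-0-, 01-0, 1-1-}
Coverage chart:
  m1: -0-1,0-0-
  m3: -0-1 ←essential
  m4: 0-0-,01-0
  m5: 0-0- ←essential
  m6: -110,01-0
  m9: -0-1 ←essential
  m11: -0-1,1-1-
  m14: -110,1-1-
  m15: 1-1- ←essential
Essential: -0-1, 0-0-, 1-1-
Petrick residual → -110
Min cover (4 terms): b'd + bcd' + a'c' + ac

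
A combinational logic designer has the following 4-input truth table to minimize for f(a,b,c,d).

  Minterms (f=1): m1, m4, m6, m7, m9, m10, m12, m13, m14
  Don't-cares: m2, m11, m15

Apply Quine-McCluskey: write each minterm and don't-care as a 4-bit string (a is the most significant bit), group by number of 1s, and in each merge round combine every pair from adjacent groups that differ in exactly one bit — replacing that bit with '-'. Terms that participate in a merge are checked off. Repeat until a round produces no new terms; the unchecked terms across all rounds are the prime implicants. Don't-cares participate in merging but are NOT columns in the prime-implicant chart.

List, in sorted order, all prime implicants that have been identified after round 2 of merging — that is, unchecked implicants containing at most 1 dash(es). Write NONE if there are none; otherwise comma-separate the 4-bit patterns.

Round 0: 0001✓ 0010✓ 0100✓ 0110✓ 0111✓ 1001✓ 1010✓ 1011✓ 1100✓ 1101✓ 1110✓ 1111✓
Round 1: -001 -010✓ -100✓ -110✓ -111✓ 0-10✓ 01-0✓ 011-✓ 1-01✓ 1-10✓ 1-11✓ 10-1✓ 101-✓ 11-0✓ 11-1✓ 110-✓ 111-✓
Round 2: --10 -1-0 -11- 1--1 1-1- 11--
PIs = {--10, -001, -1-0, -11-, 1--1, 1-1-, 11--}

-001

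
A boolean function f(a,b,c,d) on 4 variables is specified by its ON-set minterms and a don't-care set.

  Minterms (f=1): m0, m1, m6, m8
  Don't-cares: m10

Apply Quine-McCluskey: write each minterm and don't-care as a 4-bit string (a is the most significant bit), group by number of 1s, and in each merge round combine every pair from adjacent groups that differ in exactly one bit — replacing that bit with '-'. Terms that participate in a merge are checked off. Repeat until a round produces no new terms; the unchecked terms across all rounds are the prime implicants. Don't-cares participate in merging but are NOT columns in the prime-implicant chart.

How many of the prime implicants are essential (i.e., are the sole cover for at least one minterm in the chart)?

2

[col 0] 0000*, 0001*, 0110, 1000*, 1010*
[col 1] -000, 000-, 10-0
Prime implicants: -000, 000-, 0110, 10-0
PI chart (minterm → PIs covering it):
  0 | -000,000-
  1 | 000-  (sole → essential)
  6 | 0110  (sole → essential)
  8 | -000,10-0
Essential prime implicants: 000-, 0110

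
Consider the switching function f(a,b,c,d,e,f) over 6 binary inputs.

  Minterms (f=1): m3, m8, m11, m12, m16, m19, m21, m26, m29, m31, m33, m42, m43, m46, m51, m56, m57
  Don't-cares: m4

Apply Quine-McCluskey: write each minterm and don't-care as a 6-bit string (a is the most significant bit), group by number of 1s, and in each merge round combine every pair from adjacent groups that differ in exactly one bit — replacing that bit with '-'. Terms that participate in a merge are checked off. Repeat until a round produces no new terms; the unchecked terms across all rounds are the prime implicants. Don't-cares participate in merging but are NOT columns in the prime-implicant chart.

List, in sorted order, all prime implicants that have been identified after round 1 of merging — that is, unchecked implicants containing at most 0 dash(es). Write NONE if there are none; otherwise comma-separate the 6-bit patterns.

010000, 011010, 100001

[col 0] 000011*, 000100*, 001000*, 001011*, 001100*, 010000, 010011*, 010101*, 011010, 011101*, 011111*, 100001, 101010*, 101011*, 101110*, 110011*, 111000*, 111001*
[col 1] -01011, -10011, 0-0011, 00-011, 00-100, 001-00, 01-101, 0111-1, 101-10, 10101-, 11100-
Prime implicants: -01011, -10011, 0-0011, 00-011, 00-100, 001-00, 01-101, 010000, 011010, 0111-1, 100001, 101-10, 10101-, 11100-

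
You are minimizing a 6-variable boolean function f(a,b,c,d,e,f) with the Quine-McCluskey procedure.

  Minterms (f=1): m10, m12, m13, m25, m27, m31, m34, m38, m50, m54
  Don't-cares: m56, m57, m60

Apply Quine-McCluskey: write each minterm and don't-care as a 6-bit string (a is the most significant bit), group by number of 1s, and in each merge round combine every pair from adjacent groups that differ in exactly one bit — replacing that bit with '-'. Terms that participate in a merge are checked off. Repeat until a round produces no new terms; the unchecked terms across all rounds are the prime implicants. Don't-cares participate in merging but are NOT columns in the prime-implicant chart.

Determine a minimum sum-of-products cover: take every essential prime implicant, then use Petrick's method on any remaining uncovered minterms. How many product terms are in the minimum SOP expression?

size-2^0 implicants → 001010  001100(✓)  001101(✓)  011001(✓)  011011(✓)  011111(✓)  100010(✓)  100110(✓)  110010(✓)  110110(✓)  111000(✓)  111001(✓)  111100(✓)
size-2^1 implicants → -11001  00110-  011-11  0110-1  1-0010(✓)  1-0110(✓)  100-10(✓)  110-10(✓)  111-00  11100-
size-2^2 implicants → 1-0-10
Unchecked terms (primes): -11001, 001010, 00110-, 011-11, 0110-1, 1-0-10, 111-00, 11100-
Minterm coverage:
  m10 ⊆ 001010 [E]
  m12 ⊆ 00110- [E]
  m13 ⊆ 00110- [E]
  m25 ⊆ -11001,0110-1
  m27 ⊆ 011-11,0110-1
  m31 ⊆ 011-11 [E]
  m34 ⊆ 1-0-10 [E]
  m38 ⊆ 1-0-10 [E]
  m50 ⊆ 1-0-10 [E]
  m54 ⊆ 1-0-10 [E]
E = {001010, 00110-, 011-11, 1-0-10}
Petrick residual → -11001
Cover = bcd'e'f + a'b'cd'ef' + a'b'cde' + a'bcef + ac'ef'  |cover|=5

5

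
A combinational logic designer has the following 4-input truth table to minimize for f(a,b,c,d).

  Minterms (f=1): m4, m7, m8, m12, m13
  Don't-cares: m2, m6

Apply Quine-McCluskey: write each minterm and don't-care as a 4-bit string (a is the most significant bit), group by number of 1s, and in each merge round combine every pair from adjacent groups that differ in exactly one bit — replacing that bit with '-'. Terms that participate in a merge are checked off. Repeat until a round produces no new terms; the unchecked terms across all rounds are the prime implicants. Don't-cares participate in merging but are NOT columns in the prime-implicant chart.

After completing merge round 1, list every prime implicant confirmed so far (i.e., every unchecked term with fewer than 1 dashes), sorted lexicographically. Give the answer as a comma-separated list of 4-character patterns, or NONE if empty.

Round 0: 0010✓ 0100✓ 0110✓ 0111✓ 1000✓ 1100✓ 1101✓
Round 1: -100 0-10 01-0 011- 1-00 110-
PIs = {-100, 0-10, 01-0, 011-, 1-00, 110-}

NONE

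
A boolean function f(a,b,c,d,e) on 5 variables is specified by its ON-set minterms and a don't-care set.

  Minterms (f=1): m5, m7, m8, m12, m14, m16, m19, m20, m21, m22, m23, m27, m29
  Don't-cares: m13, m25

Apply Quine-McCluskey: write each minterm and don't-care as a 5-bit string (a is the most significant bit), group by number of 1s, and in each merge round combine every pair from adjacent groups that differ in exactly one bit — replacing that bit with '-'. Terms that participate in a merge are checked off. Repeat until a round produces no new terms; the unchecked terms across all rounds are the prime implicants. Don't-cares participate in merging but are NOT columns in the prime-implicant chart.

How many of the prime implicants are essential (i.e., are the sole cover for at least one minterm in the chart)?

[col 0] 00101*, 00111*, 01000*, 01100*, 01101*, 01110*, 10000*, 10011*, 10100*, 10101*, 10110*, 10111*, 11001*, 11011*, 11101*
[col 1] -0101*, -0111*, -1101*, 0-101*, 001-1*, 01-00, 011-0, 0110-, 1-011, 1-101*, 10-00, 10-11, 101-0*, 101-1*, 1010-*, 1011-*, 11-01, 110-1
[col 2] --101, -01-1, 101--
Prime implicants: --101, -01-1, 01-00, 011-0, 0110-, 1-011, 10-00, 10-11, 101--, 11-01, 110-1
PI chart (minterm → PIs covering it):
  5 | --101,-01-1
  7 | -01-1  (sole → essential)
  8 | 01-00  (sole → essential)
  12 | 01-00,011-0,0110-
  14 | 011-0  (sole → essential)
  16 | 10-00  (sole → essential)
  19 | 1-011,10-11
  20 | 10-00,101--
  21 | --101,-01-1,101--
  22 | 101--  (sole → essential)
  23 | -01-1,10-11,101--
  27 | 1-011,110-1
  29 | --101,11-01
Essential prime implicants: -01-1, 01-00, 011-0, 10-00, 101--

5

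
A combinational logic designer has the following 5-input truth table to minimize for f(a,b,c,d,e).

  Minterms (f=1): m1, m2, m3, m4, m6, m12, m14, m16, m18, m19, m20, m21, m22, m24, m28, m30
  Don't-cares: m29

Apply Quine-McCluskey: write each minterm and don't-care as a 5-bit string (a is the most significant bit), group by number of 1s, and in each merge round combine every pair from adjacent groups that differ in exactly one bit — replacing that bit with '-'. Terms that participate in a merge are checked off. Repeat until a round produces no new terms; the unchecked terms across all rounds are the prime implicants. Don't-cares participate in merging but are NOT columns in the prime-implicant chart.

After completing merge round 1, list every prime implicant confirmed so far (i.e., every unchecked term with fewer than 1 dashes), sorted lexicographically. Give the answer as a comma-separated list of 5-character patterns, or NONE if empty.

Round 0: 00001✓ 00010✓ 00011✓ 00100✓ 00110✓ 01100✓ 01110✓ 10000✓ 10010✓ 10011✓ 10100✓ 10101✓ 10110✓ 11000✓ 11100✓ 11101✓ 11110✓
Round 1: -0010✓ -0011✓ -0100✓ -0110✓ -1100✓ -1110✓ 0-100✓ 0-110✓ 00-10✓ 000-1 0001-✓ 001-0✓ 011-0✓ 1-000✓ 1-100✓ 1-101✓ 1-110✓ 10-00✓ 10-10✓ 100-0✓ 1001-✓ 101-0✓ 1010-✓ 11-00✓ 111-0✓ 1110-✓
Round 2: --100✓ --110✓ -0-10 -001- -01-0✓ -11-0✓ 0-1-0✓ 1--00 1-1-0✓ 1-10- 10--0
Round 3: --1-0
PIs = {--1-0, -0-10, -001-, 000-1, 1--00, 1-10-, 10--0}

NONE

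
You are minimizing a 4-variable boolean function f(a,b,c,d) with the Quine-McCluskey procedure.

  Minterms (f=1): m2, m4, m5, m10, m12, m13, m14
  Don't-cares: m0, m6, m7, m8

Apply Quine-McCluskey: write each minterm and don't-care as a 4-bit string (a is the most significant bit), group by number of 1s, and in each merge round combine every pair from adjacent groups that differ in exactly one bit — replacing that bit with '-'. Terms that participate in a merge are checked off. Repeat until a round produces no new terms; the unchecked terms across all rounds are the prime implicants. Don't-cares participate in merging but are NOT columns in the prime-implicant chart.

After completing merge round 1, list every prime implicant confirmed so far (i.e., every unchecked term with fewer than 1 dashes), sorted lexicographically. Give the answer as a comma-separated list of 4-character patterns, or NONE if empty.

[col 0] 0000*, 0010*, 0100*, 0101*, 0110*, 0111*, 1000*, 1010*, 1100*, 1101*, 1110*
[col 1] -000*, -010*, -100*, -101*, -110*, 0-00*, 0-10*, 00-0*, 01-0*, 01-1*, 010-*, 011-*, 1-00*, 1-10*, 10-0*, 11-0*, 110-*
[col 2] --00*, --10*, -0-0*, -1-0*, -10-, 0--0*, 01--, 1--0*
[col 3] ---0
Prime implicants: ---0, -10-, 01--

NONE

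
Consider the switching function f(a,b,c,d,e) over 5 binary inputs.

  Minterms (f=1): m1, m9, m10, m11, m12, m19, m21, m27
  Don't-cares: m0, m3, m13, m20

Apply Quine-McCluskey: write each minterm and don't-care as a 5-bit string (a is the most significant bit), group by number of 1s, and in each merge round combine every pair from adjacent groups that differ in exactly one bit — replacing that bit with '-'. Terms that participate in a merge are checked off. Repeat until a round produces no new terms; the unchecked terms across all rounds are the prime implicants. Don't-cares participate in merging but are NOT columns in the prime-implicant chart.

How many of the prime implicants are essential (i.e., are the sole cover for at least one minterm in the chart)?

size-2^0 implicants → 00000(✓)  00001(✓)  00011(✓)  01001(✓)  01010(✓)  01011(✓)  01100(✓)  01101(✓)  10011(✓)  10100(✓)  10101(✓)  11011(✓)
size-2^1 implicants → -0011(✓)  -1011(✓)  0-001(✓)  0-011(✓)  000-1(✓)  0000-  01-01  010-1(✓)  0101-  0110-  1-011(✓)  1010-
size-2^2 implicants → --011  0-0-1
Unchecked terms (primes): --011, 0-0-1, 0000-, 01-01, 0101-, 0110-, 1010-
Minterm coverage:
  m1 ⊆ 0-0-1,0000-
  m9 ⊆ 0-0-1,01-01
  m10 ⊆ 0101- [E]
  m11 ⊆ --011,0-0-1,0101-
  m12 ⊆ 0110- [E]
  m19 ⊆ --011 [E]
  m21 ⊆ 1010- [E]
  m27 ⊆ --011 [E]
E = {--011, 0101-, 0110-, 1010-}

4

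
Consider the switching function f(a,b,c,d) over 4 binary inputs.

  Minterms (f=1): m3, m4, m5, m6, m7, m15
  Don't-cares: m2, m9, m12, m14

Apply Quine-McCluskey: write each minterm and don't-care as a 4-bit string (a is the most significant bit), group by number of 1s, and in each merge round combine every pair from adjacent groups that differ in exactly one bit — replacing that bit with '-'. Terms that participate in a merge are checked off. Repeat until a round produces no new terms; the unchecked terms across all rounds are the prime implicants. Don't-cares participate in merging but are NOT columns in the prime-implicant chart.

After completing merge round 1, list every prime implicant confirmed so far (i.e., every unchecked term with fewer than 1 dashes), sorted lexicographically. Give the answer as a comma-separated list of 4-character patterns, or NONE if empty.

1001

[col 0] 0010*, 0011*, 0100*, 0101*, 0110*, 0111*, 1001, 1100*, 1110*, 1111*
[col 1] -100*, -110*, -111*, 0-10*, 0-11*, 001-*, 01-0*, 01-1*, 010-*, 011-*, 11-0*, 111-*
[col 2] -1-0, -11-, 0-1-, 01--
Prime implicants: -1-0, -11-, 0-1-, 01--, 1001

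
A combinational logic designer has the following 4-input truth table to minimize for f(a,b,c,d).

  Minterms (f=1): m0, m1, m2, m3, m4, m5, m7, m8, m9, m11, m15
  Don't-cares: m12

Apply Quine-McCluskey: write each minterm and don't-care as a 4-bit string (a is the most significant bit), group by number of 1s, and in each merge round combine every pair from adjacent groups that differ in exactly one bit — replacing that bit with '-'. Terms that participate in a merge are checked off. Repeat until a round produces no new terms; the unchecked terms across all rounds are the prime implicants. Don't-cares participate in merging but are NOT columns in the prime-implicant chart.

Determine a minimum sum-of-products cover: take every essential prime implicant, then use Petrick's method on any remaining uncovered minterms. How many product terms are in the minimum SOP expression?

size-2^0 implicants → 0000(✓)  0001(✓)  0010(✓)  0011(✓)  0100(✓)  0101(✓)  0111(✓)  1000(✓)  1001(✓)  1011(✓)  1100(✓)  1111(✓)
size-2^1 implicants → -000(✓)  -001(✓)  -011(✓)  -100(✓)  -111(✓)  0-00(✓)  0-01(✓)  0-11(✓)  00-0(✓)  00-1(✓)  000-(✓)  001-(✓)  01-1(✓)  010-(✓)  1-00(✓)  1-11(✓)  10-1(✓)  100-(✓)
size-2^2 implicants → --00  --11  -0-1  -00-  0--1  0-0-  00--
Unchecked terms (primes): --00, --11, -0-1, -00-, 0--1, 0-0-, 00--
Minterm coverage:
  m0 ⊆ --00,-00-,0-0-,00--
  m1 ⊆ -0-1,-00-,0--1,0-0-,00--
  m2 ⊆ 00-- [E]
  m3 ⊆ --11,-0-1,0--1,00--
  m4 ⊆ --00,0-0-
  m5 ⊆ 0--1,0-0-
  m7 ⊆ --11,0--1
  m8 ⊆ --00,-00-
  m9 ⊆ -0-1,-00-
  m11 ⊆ --11,-0-1
  m15 ⊆ --11 [E]
E = {--11, 00--}
Petrick residual → -00-, 0-0-
Cover = cd + b'c' + a'c' + a'b'  |cover|=4

4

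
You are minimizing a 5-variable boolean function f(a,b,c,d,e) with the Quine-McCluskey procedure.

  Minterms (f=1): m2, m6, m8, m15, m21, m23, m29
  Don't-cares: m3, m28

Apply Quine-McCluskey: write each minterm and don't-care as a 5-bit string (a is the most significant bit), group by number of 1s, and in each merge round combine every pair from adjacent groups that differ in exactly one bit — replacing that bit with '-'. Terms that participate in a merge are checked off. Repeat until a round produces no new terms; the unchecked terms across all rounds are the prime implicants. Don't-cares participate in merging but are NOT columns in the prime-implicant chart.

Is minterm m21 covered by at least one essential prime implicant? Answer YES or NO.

YES

Round 0: 00010✓ 00011✓ 00110✓ 01000 01111 10101✓ 10111✓ 11100✓ 11101✓
Round 1: 00-10 0001- 1-101 101-1 1110-
PIs = {00-10, 0001-, 01000, 01111, 1-101, 101-1, 1110-}
Coverage chart:
  m2: 00-10,0001-
  m6: 00-10 ←essential
  m8: 01000 ←essential
  m15: 01111 ←essential
  m21: 1-101,101-1
  m23: 101-1 ←essential
  m29: 1-101,1110-
Essential: 00-10, 01000, 01111, 101-1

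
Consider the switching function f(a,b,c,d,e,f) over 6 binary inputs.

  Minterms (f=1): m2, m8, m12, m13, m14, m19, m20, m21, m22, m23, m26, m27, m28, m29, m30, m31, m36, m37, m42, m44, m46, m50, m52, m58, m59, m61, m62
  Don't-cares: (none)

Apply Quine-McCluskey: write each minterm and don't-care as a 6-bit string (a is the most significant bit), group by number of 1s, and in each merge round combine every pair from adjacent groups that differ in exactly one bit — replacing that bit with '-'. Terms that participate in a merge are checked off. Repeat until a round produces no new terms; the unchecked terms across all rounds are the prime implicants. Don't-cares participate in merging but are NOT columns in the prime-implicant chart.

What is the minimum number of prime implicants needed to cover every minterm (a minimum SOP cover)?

size-2^0 implicants → 000010  001000(✓)  001100(✓)  001101(✓)  001110(✓)  010011(✓)  010100(✓)  010101(✓)  010110(✓)  010111(✓)  011010(✓)  011011(✓)  011100(✓)  011101(✓)  011110(✓)  011111(✓)  100100(✓)  100101(✓)  101010(✓)  101100(✓)  101110(✓)  110010(✓)  110100(✓)  111010(✓)  111011(✓)  111101(✓)  111110(✓)
size-2^1 implicants → -01100(✓)  -01110(✓)  -10100  -11010(✓)  -11011(✓)  -11101  -11110(✓)  0-1100(✓)  0-1101(✓)  0-1110(✓)  001-00  0011-0(✓)  00110-(✓)  01-011(✓)  01-100(✓)  01-101(✓)  01-110(✓)  01-111(✓)  010-11(✓)  0101-0(✓)  0101-1(✓)  01010-(✓)  01011-(✓)  011-10(✓)  011-11(✓)  01101-(✓)  0111-0(✓)  0111-1(✓)  01110-(✓)  01111-(✓)  1-0100  1-1010(✓)  1-1110(✓)  10-100  10010-  101-10(✓)  1011-0(✓)  11-010  111-10(✓)  11101-(✓)
size-2^2 implicants → --1110  -011-0  -11-10  -1101-  0-11-0  0-110-  01--11  01-1-0(✓)  01-1-1(✓)  01-10-(✓)  01-11-(✓)  0101--(✓)  011-1-  0111--(✓)  1-1-10
size-2^3 implicants → 01-1--
Unchecked terms (primes): --1110, -011-0, -10100, -11-10, -1101-, -11101, 0-11-0, 0-110-, 000010, 001-00, 01--11, 01-1--, 011-1-, 1-0100, 1-1-10, 10-100, 10010-, 11-010
Minterm coverage:
  m2 ⊆ 000010 [E]
  m8 ⊆ 001-00 [E]
  m12 ⊆ -011-0,0-11-0,0-110-,001-00
  m13 ⊆ 0-110- [E]
  m14 ⊆ --1110,-011-0,0-11-0
  m19 ⊆ 01--11 [E]
  m20 ⊆ -10100,01-1--
  m21 ⊆ 01-1-- [E]
  m22 ⊆ 01-1-- [E]
  m23 ⊆ 01--11,01-1--
  m26 ⊆ -11-10,-1101-,011-1-
  m27 ⊆ -1101-,01--11,011-1-
  m28 ⊆ 0-11-0,0-110-,01-1--
  m29 ⊆ -11101,0-110-,01-1--
  m30 ⊆ --1110,-11-10,0-11-0,01-1--,011-1-
  m31 ⊆ 01--11,01-1--,011-1-
  m36 ⊆ 1-0100,10-100,10010-
  m37 ⊆ 10010- [E]
  m42 ⊆ 1-1-10 [E]
  m44 ⊆ -011-0,10-100
  m46 ⊆ --1110,-011-0,1-1-10
  m50 ⊆ 11-010 [E]
  m52 ⊆ -10100,1-0100
  m58 ⊆ -11-10,-1101-,1-1-10,11-010
  m59 ⊆ -1101- [E]
  m61 ⊆ -11101 [E]
  m62 ⊆ --1110,-11-10,1-1-10
E = {-1101-, -11101, 0-110-, 000010, 001-00, 01--11, 01-1--, 1-1-10, 10010-, 11-010}
Petrick residual → -011-0, -10100
Cover = b'cdf' + bc'de'f' + bcd'e + bcde'f + a'cde' + a'b'c'd'ef' + a'b'ce'f' + a'bef + a'bd + acef' + ab'c'de' + abd'ef'  |cover|=12

12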